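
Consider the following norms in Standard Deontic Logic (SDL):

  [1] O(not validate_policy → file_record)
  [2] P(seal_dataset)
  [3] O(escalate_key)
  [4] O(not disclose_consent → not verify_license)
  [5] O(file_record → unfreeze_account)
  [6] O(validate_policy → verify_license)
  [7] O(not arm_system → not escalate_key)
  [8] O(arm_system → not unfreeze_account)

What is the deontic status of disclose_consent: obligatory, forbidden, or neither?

Obligatory

From premise 3 we have O(escalate_key).
The contrapositive of premise 7 (O(not arm_system → not escalate_key)) is O(escalate_key → arm_system), and O(escalate_key) is already established, so O(arm_system).
Premise 8 is O(arm_system → not unfreeze_account); since O(arm_system), deontic closure gives O(not unfreeze_account).
Premise 5, O(file_record → unfreeze_account), contraposes to O(not unfreeze_account → not file_record); with O(not unfreeze_account) we get O(not file_record).
Premise 1, O(not validate_policy → file_record), contraposes to O(not file_record → validate_policy); with O(not file_record) we get O(validate_policy).
Premise 6 is O(validate_policy → verify_license); since O(validate_policy), deontic closure gives O(verify_license).
Premise 4, O(not disclose_consent → not verify_license), contraposes to O(verify_license → disclose_consent); with O(verify_license) we get O(disclose_consent).
Premise 2 does not contribute to this derivation.
Hence disclose_consent is obligatory.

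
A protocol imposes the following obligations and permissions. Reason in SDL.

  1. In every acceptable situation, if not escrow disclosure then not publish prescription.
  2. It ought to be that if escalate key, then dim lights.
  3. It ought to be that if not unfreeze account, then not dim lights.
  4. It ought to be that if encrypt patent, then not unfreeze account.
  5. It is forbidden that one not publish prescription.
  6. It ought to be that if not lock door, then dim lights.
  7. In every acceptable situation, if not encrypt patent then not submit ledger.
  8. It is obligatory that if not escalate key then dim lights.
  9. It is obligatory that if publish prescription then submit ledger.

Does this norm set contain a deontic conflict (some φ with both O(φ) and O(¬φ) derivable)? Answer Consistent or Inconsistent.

By case analysis on ¬escalate_key: premise 8 gives O(¬escalate_key → dim_lights) and premise 2 gives O(escalate_key → dim_lights), so O(dim_lights) either way.
Premise 3, O(¬unfreeze_account → ¬dim_lights), contraposes to O(dim_lights → unfreeze_account); with O(dim_lights) we get O(unfreeze_account).
The contrapositive of premise 4 (O(encrypt_patent → ¬unfreeze_account)) is O(unfreeze_account → ¬encrypt_patent), and O(unfreeze_account) is already established, so O(¬encrypt_patent).
Premise 7 is O(¬encrypt_patent → ¬submit_ledger); since O(¬encrypt_patent), deontic closure gives O(¬submit_ledger).
The contrapositive of premise 9 (O(publish_prescription → submit_ledger)) is O(¬submit_ledger → ¬publish_prescription), and O(¬submit_ledger) is already established, so O(¬publish_prescription).
However, F(¬publish_prescription) at premise 5 amounts to O(publish_prescription).
We now have both O(¬publish_prescription) and O(publish_prescription) — publish_prescription is simultaneously obligatory and forbidden, violating the D-axiom.

Inconsistent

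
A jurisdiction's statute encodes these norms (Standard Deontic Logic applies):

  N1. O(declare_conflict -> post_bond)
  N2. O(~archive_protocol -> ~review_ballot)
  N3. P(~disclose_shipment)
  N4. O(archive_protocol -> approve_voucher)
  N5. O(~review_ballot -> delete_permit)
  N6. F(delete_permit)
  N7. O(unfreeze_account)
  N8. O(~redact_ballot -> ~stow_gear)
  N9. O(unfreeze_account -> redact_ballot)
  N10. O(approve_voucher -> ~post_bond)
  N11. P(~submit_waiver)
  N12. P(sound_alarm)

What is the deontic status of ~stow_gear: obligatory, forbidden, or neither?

Neither

Premise 8 is O(~redact_ballot -> ~stow_gear), but O(~redact_ballot) is not derivable from the premises, so it does not yield O(~stow_gear).
No premise or chain of K-axiom applications forces O(~stow_gear), and none forces O(stow_gear). So ~stow_gear is neither obligatory nor forbidden under these norms.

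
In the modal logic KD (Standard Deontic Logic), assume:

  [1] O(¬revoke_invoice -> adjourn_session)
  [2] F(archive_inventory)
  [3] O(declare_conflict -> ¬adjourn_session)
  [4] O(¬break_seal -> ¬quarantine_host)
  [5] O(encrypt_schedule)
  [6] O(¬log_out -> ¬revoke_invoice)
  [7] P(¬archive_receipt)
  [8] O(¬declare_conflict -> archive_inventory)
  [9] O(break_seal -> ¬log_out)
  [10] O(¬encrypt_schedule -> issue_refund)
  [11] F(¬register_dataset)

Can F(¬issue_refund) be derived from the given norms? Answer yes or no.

Premise 10 is O(¬encrypt_schedule -> issue_refund), but O(¬encrypt_schedule) is not derivable from the premises, so it does not yield O(issue_refund).
No other premise forces O(issue_refund). An ideal world satisfying every premise can still have ¬issue_refund true, so F(¬issue_refund) is not derivable.

No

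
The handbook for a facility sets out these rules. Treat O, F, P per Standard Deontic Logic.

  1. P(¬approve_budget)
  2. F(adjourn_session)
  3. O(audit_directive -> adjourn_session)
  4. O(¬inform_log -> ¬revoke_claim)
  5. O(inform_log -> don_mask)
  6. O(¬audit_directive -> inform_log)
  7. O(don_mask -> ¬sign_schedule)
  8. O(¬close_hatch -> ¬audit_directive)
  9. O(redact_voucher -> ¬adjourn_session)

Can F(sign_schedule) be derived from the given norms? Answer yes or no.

Premise 2 is F(adjourn_session), i.e. O(¬adjourn_session).
Premise 3, O(audit_directive -> adjourn_session), contraposes to O(¬adjourn_session -> ¬audit_directive); with O(¬adjourn_session) we get O(¬audit_directive).
From O(¬audit_directive) and premise 6, O(¬audit_directive -> inform_log), we obtain O(inform_log).
Applying K to premise 5 (O(inform_log -> don_mask)) and O(inform_log) yields O(don_mask).
Applying K to premise 7 (O(don_mask -> ¬sign_schedule)) and O(don_mask) yields O(¬sign_schedule).
Premises 1, 4, 8, 9 do not contribute to this derivation.
So O(¬sign_schedule) holds, i.e. F(sign_schedule). The claim follows.

Yes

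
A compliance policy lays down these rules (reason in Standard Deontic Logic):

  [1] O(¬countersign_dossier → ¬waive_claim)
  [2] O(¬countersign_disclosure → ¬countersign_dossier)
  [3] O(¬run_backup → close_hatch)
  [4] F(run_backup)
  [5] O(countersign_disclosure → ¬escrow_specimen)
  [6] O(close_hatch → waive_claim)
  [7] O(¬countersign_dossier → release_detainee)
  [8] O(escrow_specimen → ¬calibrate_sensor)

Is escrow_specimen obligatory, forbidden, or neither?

Forbidden

F(run_backup) at premise 4 means O(¬run_backup).
Applying K to premise 3 (O(¬run_backup → close_hatch)) and O(¬run_backup) yields O(close_hatch).
Premise 6 is O(close_hatch → waive_claim); since O(close_hatch), deontic closure gives O(waive_claim).
The contrapositive of premise 1 (O(¬countersign_dossier → ¬waive_claim)) is O(waive_claim → countersign_dossier), and O(waive_claim) is already established, so O(countersign_dossier).
Premise 2 is O(¬countersign_disclosure → ¬countersign_dossier); contrapositively O(countersign_dossier → countersign_disclosure). Since O(countersign_dossier) holds, K gives O(countersign_disclosure).
Premise 5 is O(countersign_disclosure → ¬escrow_specimen); since O(countersign_disclosure), deontic closure gives O(¬escrow_specimen).
Premises 7, 8 do not contribute to this derivation.
Thus O(¬escrow_specimen), which is F(escrow_specimen): escrow_specimen is forbidden.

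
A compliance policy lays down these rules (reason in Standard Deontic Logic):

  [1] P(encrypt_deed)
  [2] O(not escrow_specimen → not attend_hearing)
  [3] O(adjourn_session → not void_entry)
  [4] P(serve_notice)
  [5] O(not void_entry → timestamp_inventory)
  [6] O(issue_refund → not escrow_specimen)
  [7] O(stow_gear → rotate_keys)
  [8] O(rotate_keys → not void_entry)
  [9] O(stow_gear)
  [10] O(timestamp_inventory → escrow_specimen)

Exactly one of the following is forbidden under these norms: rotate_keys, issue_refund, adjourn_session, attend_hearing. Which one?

Premise 9 gives O(stow_gear).
Applying K to premise 7 (O(stow_gear → rotate_keys)) and O(stow_gear) yields O(rotate_keys).
Premise 8 is O(rotate_keys → not void_entry); since O(rotate_keys), deontic closure gives O(not void_entry).
Premise 5 is O(not void_entry → timestamp_inventory); since O(not void_entry), deontic closure gives O(timestamp_inventory).
Applying K to premise 10 (O(timestamp_inventory → escrow_specimen)) and O(timestamp_inventory) yields O(escrow_specimen).
Premise 6 is O(issue_refund → not escrow_specimen); contrapositively O(escrow_specimen → not issue_refund). Since O(escrow_specimen) holds, K gives O(not issue_refund).
So O(not issue_refund) holds, i.e. issue_refund is forbidden. None of the other listed options is forbidden under the premises.

issue_refund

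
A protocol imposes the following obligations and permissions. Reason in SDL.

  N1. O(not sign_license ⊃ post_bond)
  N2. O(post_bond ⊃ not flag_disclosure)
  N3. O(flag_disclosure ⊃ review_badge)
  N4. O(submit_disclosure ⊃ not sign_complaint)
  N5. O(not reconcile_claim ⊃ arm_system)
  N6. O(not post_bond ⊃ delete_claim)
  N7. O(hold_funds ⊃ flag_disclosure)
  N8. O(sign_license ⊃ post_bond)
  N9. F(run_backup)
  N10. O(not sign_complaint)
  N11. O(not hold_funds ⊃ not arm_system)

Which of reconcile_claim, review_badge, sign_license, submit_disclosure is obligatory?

reconcile_claim

Premises 8 and 1 are O(sign_license ⊃ post_bond) and O(not sign_license ⊃ post_bond); every ideal world satisfies sign_license or not sign_license, so in either case post_bond holds — hence O(post_bond).
Premise 2 is O(post_bond ⊃ not flag_disclosure); since O(post_bond), deontic closure gives O(not flag_disclosure).
Premise 7 is O(hold_funds ⊃ flag_disclosure); contrapositively O(not flag_disclosure ⊃ not hold_funds). Since O(not flag_disclosure) holds, K gives O(not hold_funds).
With premise 11, O(not hold_funds ⊃ not arm_system), the K-axiom yields O(not arm_system).
The contrapositive of premise 5 (O(not reconcile_claim ⊃ arm_system)) is O(not arm_system ⊃ reconcile_claim), and O(not arm_system) is already established, so O(reconcile_claim).
So O(reconcile_claim) holds — reconcile_claim is obligatory. None of the other listed options is made obligatory by any chain of premises.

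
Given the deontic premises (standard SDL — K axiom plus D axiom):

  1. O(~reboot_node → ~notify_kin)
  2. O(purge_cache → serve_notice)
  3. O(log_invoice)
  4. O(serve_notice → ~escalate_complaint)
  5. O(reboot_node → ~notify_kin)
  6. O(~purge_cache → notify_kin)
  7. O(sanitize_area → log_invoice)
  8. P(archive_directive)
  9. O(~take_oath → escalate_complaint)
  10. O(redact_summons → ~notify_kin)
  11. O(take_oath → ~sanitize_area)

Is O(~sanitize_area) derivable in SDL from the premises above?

Yes

Premises 5 and 1 are O(reboot_node → ~notify_kin) and O(~reboot_node → ~notify_kin); every ideal world satisfies reboot_node or ~reboot_node, so in either case ~notify_kin holds — hence O(~notify_kin).
Premise 6, O(~purge_cache → notify_kin), contraposes to O(~notify_kin → purge_cache); with O(~notify_kin) we get O(purge_cache).
From O(purge_cache) and premise 2, O(purge_cache → serve_notice), we obtain O(serve_notice).
Premise 4 is O(serve_notice → ~escalate_complaint); since O(serve_notice), deontic closure gives O(~escalate_complaint).
The contrapositive of premise 9 (O(~take_oath → escalate_complaint)) is O(~escalate_complaint → take_oath), and O(~escalate_complaint) is already established, so O(take_oath).
Premise 11 is O(take_oath → ~sanitize_area); since O(take_oath), deontic closure gives O(~sanitize_area).
Premises 3, 7, 8, 10 do not contribute to this derivation.
So O(~sanitize_area) follows.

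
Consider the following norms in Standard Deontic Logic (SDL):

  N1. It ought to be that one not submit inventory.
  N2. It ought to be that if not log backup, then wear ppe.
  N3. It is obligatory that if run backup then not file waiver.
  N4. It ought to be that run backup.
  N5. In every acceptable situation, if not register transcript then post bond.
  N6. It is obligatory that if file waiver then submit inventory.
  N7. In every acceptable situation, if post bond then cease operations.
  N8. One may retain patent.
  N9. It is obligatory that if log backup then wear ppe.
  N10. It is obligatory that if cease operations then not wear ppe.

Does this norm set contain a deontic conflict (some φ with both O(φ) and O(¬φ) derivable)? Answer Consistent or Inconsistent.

Premise 6 is O(file_waiver → submit_inventory), but O(file_waiver) is not derivable from the premises, so it does not yield O(submit_inventory).
So O(submit_inventory) is not derivable, and the apparent clash with O(¬submit_inventory) does not arise.
A world satisfying every obligation exists (e.g. cease_operations=false, file_waiver=false, log_backup=false, post_bond=false, register_transcript=true, retain_patent=false, run_backup=true, submit_inventory=false, wear_ppe=true); no atom is both obligatory and forbidden, so the set is consistent.

Consistent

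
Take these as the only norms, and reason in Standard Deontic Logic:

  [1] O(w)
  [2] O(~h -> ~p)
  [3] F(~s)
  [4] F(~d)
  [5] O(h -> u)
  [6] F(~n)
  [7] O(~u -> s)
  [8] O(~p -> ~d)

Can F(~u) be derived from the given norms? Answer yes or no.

Premise 4, F(~d), is equivalent to O(d).
Premise 8 is O(~p -> ~d); contrapositively O(d -> p). Since O(d) holds, K gives O(p).
Premise 2, O(~h -> ~p), contraposes to O(p -> h); with O(p) we get O(h).
Premise 5 is O(h -> u); since O(h), deontic closure gives O(u).
Premises 1, 3, 6, 7 do not contribute to this derivation.
So O(u) holds, i.e. F(~u). The claim follows.

Yes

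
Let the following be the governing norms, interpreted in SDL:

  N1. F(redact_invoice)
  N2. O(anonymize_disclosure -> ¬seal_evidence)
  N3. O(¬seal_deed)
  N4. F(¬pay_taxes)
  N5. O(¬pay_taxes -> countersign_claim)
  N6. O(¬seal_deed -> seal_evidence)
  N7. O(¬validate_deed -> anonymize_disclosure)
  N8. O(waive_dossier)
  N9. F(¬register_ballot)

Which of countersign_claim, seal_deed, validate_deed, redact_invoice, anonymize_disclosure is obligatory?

validate_deed

Premise 3 gives O(¬seal_deed).
From O(¬seal_deed) and premise 6, O(¬seal_deed -> seal_evidence), we obtain O(seal_evidence).
Premise 2 is O(anonymize_disclosure -> ¬seal_evidence); contrapositively O(seal_evidence -> ¬anonymize_disclosure). Since O(seal_evidence) holds, K gives O(¬anonymize_disclosure).
Premise 7, O(¬validate_deed -> anonymize_disclosure), contraposes to O(¬anonymize_disclosure -> validate_deed); with O(¬anonymize_disclosure) we get O(validate_deed).
So O(validate_deed) holds — validate_deed is obligatory. None of the other listed options is made obligatory by any chain of premises.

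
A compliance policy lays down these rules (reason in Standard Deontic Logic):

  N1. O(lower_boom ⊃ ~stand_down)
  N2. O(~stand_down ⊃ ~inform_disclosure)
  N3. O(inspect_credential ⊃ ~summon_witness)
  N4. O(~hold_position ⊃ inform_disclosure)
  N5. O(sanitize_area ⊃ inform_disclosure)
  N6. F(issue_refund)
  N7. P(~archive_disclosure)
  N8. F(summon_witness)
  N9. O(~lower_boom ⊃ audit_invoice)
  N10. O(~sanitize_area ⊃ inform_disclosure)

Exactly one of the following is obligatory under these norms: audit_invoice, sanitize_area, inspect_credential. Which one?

audit_invoice

Premises 5 and 10 are O(sanitize_area ⊃ inform_disclosure) and O(~sanitize_area ⊃ inform_disclosure); every ideal world satisfies sanitize_area or ~sanitize_area, so in either case inform_disclosure holds — hence O(inform_disclosure).
Premise 2 is O(~stand_down ⊃ ~inform_disclosure); contrapositively O(inform_disclosure ⊃ stand_down). Since O(inform_disclosure) holds, K gives O(stand_down).
Premise 1, O(lower_boom ⊃ ~stand_down), contraposes to O(stand_down ⊃ ~lower_boom); with O(stand_down) we get O(~lower_boom).
Applying K to premise 9 (O(~lower_boom ⊃ audit_invoice)) and O(~lower_boom) yields O(audit_invoice).
So O(audit_invoice) holds — audit_invoice is obligatory. None of the other listed options is made obligatory by any chain of premises.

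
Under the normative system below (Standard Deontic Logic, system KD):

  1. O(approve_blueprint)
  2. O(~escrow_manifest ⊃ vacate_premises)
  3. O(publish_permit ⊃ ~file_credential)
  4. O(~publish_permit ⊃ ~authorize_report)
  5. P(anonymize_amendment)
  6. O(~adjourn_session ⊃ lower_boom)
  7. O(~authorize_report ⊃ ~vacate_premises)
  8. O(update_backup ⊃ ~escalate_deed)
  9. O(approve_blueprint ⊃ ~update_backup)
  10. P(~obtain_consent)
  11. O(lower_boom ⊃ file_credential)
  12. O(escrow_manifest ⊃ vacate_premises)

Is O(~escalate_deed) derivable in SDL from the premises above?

No

Premise 8 is O(update_backup ⊃ ~escalate_deed), but O(update_backup) is not derivable from the premises, so it does not yield O(~escalate_deed).
No other premise forces O(~escalate_deed). An ideal world satisfying every premise can still have ~escalate_deed false, so O(~escalate_deed) is not derivable.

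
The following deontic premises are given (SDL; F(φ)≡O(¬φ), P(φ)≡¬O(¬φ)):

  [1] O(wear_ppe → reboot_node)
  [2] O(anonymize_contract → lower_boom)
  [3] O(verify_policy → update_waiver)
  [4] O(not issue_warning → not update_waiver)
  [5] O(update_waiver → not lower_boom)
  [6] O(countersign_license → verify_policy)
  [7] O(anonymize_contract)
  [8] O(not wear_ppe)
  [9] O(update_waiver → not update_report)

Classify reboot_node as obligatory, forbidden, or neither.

Premise 1 is O(wear_ppe → reboot_node), but O(wear_ppe) is not derivable from the premises, so it does not yield O(reboot_node).
No premise or chain of K-axiom applications forces O(reboot_node), and none forces O(not reboot_node). So reboot_node is neither obligatory nor forbidden under these norms.

Neither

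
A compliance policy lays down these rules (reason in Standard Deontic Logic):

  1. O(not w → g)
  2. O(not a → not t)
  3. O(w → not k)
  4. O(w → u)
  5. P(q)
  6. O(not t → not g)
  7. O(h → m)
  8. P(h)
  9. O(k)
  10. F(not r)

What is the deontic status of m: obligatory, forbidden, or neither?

Neither

Premise 7 is O(h → m), but O(h) is not derivable from the premises (the permission P(h) asserts only not O(not h), not O(h)), so it does not yield O(m).
No premise or chain of K-axiom applications forces O(m), and none forces O(not m). So m is neither obligatory nor forbidden under these norms.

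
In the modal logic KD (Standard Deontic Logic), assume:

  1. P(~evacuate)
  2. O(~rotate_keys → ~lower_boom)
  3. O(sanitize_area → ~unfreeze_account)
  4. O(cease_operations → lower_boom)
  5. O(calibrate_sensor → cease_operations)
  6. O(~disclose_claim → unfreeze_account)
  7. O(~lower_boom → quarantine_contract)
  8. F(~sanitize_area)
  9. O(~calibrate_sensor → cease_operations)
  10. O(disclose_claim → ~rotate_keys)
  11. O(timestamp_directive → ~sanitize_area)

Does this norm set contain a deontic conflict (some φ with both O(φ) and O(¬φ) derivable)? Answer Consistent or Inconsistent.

Premises 5 and 9 are O(calibrate_sensor → cease_operations) and O(~calibrate_sensor → cease_operations); every ideal world satisfies calibrate_sensor or ~calibrate_sensor, so in either case cease_operations holds — hence O(cease_operations).
From O(cease_operations) and premise 4, O(cease_operations → lower_boom), we obtain O(lower_boom).
Premise 2 is O(~rotate_keys → ~lower_boom); contrapositively O(lower_boom → rotate_keys). Since O(lower_boom) holds, K gives O(rotate_keys).
Premise 10, O(disclose_claim → ~rotate_keys), contraposes to O(rotate_keys → ~disclose_claim); with O(rotate_keys) we get O(~disclose_claim).
Applying K to premise 6 (O(~disclose_claim → unfreeze_account)) and O(~disclose_claim) yields O(unfreeze_account).
The contrapositive of premise 3 (O(sanitize_area → ~unfreeze_account)) is O(unfreeze_account → ~sanitize_area), and O(unfreeze_account) is already established, so O(~sanitize_area).
Yet premise 8 is F(~sanitize_area), i.e. O(sanitize_area).
We now have both O(~sanitize_area) and O(sanitize_area) — sanitize_area is simultaneously obligatory and forbidden, violating the D-axiom.

Inconsistent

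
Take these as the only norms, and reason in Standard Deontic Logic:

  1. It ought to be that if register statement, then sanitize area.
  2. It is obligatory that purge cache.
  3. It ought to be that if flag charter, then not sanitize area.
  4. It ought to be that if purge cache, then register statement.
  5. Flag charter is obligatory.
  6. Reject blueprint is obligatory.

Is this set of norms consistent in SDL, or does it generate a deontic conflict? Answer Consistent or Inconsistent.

From premise 2 we have O(purge_cache).
Applying K to premise 4 (O(purge_cache → register_statement)) and O(purge_cache) yields O(register_statement).
Applying K to premise 1 (O(register_statement → sanitize_area)) and O(register_statement) yields O(sanitize_area).
Premise 3 is O(flag_charter → ¬sanitize_area); contrapositively O(sanitize_area → ¬flag_charter). Since O(sanitize_area) holds, K gives O(¬flag_charter).
Yet premise 5 states O(flag_charter).
We now have both O(¬flag_charter) and O(flag_charter) — flag_charter is simultaneously obligatory and forbidden, violating the D-axiom.

Inconsistent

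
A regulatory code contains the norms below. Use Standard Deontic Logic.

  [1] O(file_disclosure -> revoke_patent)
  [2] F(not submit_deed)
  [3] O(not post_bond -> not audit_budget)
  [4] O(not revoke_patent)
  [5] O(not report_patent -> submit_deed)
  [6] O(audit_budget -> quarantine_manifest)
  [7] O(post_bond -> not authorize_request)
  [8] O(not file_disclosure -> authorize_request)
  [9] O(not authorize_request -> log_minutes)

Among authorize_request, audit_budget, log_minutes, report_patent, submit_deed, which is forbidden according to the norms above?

audit_budget

Premise 4 gives O(not revoke_patent).
Premise 1 is O(file_disclosure -> revoke_patent); contrapositively O(not revoke_patent -> not file_disclosure). Since O(not revoke_patent) holds, K gives O(not file_disclosure).
From O(not file_disclosure) and premise 8, O(not file_disclosure -> authorize_request), we obtain O(authorize_request).
Premise 7, O(post_bond -> not authorize_request), contraposes to O(authorize_request -> not post_bond); with O(authorize_request) we get O(not post_bond).
With premise 3, O(not post_bond -> not audit_budget), the K-axiom yields O(not audit_budget).
So O(not audit_budget) holds, i.e. audit_budget is forbidden. None of the other listed options is forbidden under the premises.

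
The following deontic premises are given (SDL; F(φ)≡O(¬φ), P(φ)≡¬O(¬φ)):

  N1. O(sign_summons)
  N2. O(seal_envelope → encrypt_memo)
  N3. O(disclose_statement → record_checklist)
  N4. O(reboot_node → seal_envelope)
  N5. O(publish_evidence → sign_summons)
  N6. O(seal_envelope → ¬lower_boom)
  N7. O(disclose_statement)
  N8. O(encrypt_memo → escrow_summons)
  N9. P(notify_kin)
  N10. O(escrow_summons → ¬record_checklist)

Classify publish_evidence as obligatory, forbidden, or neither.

Premise 5 is O(publish_evidence → sign_summons); even if O(sign_summons) held, inferring O(publish_evidence) would be affirming the consequent — invalid.
No premise or chain of K-axiom applications forces O(publish_evidence), and none forces O(¬publish_evidence). So publish_evidence is neither obligatory nor forbidden under these norms.

Neither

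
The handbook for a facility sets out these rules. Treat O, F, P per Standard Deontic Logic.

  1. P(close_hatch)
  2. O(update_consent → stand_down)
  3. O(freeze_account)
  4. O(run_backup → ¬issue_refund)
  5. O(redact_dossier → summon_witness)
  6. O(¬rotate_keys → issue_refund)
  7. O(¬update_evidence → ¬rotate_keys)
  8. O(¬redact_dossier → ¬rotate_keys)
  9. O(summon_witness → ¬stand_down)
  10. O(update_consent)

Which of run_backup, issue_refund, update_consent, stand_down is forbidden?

run_backup

Premise 10 gives O(update_consent).
From O(update_consent) and premise 2, O(update_consent → stand_down), we obtain O(stand_down).
Premise 9, O(summon_witness → ¬stand_down), contraposes to O(stand_down → ¬summon_witness); with O(stand_down) we get O(¬summon_witness).
Premise 5 is O(redact_dossier → summon_witness); contrapositively O(¬summon_witness → ¬redact_dossier). Since O(¬summon_witness) holds, K gives O(¬redact_dossier).
Premise 8 is O(¬redact_dossier → ¬rotate_keys); since O(¬redact_dossier), deontic closure gives O(¬rotate_keys).
Premise 6 is O(¬rotate_keys → issue_refund); since O(¬rotate_keys), deontic closure gives O(issue_refund).
Premise 4 is O(run_backup → ¬issue_refund); contrapositively O(issue_refund → ¬run_backup). Since O(issue_refund) holds, K gives O(¬run_backup).
So O(¬run_backup) holds, i.e. run_backup is forbidden. None of the other listed options is forbidden under the premises.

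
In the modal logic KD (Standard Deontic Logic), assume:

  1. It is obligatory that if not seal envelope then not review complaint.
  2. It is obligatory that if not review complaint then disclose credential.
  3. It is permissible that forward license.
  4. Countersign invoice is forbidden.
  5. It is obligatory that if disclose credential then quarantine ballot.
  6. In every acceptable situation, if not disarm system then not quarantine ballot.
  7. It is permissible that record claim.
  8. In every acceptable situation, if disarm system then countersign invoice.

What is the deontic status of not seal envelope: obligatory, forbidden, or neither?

Forbidden

F(countersign_invoice) at premise 4 means O(¬countersign_invoice).
Premise 8, O(disarm_system → countersign_invoice), contraposes to O(¬countersign_invoice → ¬disarm_system); with O(¬countersign_invoice) we get O(¬disarm_system).
Applying K to premise 6 (O(¬disarm_system → ¬quarantine_ballot)) and O(¬disarm_system) yields O(¬quarantine_ballot).
Premise 5, O(disclose_credential → quarantine_ballot), contraposes to O(¬quarantine_ballot → ¬disclose_credential); with O(¬quarantine_ballot) we get O(¬disclose_credential).
Premise 2, O(¬review_complaint → disclose_credential), contraposes to O(¬disclose_credential → review_complaint); with O(¬disclose_credential) we get O(review_complaint).
Premise 1, O(¬seal_envelope → ¬review_complaint), contraposes to O(review_complaint → seal_envelope); with O(review_complaint) we get O(seal_envelope).
Premises 3, 7 do not contribute to this derivation.
Thus O(seal_envelope), which is F(¬seal_envelope): ¬seal_envelope is forbidden.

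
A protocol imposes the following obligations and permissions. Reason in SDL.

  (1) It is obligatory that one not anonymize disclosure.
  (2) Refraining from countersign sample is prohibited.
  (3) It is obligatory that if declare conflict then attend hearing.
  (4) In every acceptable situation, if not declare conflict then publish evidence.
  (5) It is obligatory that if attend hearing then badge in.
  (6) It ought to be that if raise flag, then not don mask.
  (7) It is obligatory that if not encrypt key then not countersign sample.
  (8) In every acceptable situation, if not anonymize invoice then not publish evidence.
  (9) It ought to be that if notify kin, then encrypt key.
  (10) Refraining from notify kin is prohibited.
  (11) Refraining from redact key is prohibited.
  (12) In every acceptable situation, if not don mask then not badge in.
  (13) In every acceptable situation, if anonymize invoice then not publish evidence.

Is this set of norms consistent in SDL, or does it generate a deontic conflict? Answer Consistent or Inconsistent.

Premise 7 is O(¬encrypt_key → ¬countersign_sample), but O(¬encrypt_key) is not derivable from the premises, so it does not yield O(¬countersign_sample).
So O(¬countersign_sample) is not derivable, and the apparent clash with O(countersign_sample) does not arise.
A world satisfying every obligation exists (e.g. anonymize_disclosure=false, anonymize_invoice=false, attend_hearing=true, badge_in=true, countersign_sample=true, declare_conflict=true, don_mask=true, encrypt_key=true, notify_kin=true, publish_evidence=false, raise_flag=false, redact_key=true); no atom is both obligatory and forbidden, so the set is consistent.

Consistent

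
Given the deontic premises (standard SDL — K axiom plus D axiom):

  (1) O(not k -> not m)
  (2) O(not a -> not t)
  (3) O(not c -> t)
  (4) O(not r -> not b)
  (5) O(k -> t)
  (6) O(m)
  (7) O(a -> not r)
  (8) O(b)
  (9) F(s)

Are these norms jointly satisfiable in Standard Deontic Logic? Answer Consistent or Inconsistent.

Premise 6 states O(m) outright.
Premise 1 is O(not k -> not m); contrapositively O(m -> k). Since O(m) holds, K gives O(k).
Premise 5 is O(k -> t); since O(k), deontic closure gives O(t).
Premise 2 is O(not a -> not t); contrapositively O(t -> a). Since O(t) holds, K gives O(a).
With premise 7, O(a -> not r), the K-axiom yields O(not r).
Applying K to premise 4 (O(not r -> not b)) and O(not r) yields O(not b).
However, premise 8 gives O(b).
We now have both O(not b) and O(b) — b is simultaneously obligatory and forbidden, violating the D-axiom.

Inconsistent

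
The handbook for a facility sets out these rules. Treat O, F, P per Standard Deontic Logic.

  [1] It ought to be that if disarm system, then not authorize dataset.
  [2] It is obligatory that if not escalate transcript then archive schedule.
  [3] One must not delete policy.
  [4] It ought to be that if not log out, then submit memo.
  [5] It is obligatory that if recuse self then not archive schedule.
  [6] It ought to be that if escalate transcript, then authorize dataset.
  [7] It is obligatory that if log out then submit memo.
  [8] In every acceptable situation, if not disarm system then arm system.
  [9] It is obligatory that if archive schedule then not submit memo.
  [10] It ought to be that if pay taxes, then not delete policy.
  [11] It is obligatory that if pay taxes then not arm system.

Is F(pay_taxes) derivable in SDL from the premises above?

Premises 7 and 4 cover both cases: O(log_out → submit_memo) and O(¬log_out → submit_memo). Since log_out ∨ ¬log_out is a tautology, O(submit_memo) follows.
Premise 9, O(archive_schedule → ¬submit_memo), contraposes to O(submit_memo → ¬archive_schedule); with O(submit_memo) we get O(¬archive_schedule).
Premise 2 is O(¬escalate_transcript → archive_schedule); contrapositively O(¬archive_schedule → escalate_transcript). Since O(¬archive_schedule) holds, K gives O(escalate_transcript).
With premise 6, O(escalate_transcript → authorize_dataset), the K-axiom yields O(authorize_dataset).
The contrapositive of premise 1 (O(disarm_system → ¬authorize_dataset)) is O(authorize_dataset → ¬disarm_system), and O(authorize_dataset) is already established, so O(¬disarm_system).
Premise 8 is O(¬disarm_system → arm_system); since O(¬disarm_system), deontic closure gives O(arm_system).
The contrapositive of premise 11 (O(pay_taxes → ¬arm_system)) is O(arm_system → ¬pay_taxes), and O(arm_system) is already established, so O(¬pay_taxes).
Premises 3, 5, 10 do not contribute to this derivation.
So O(¬pay_taxes) holds, i.e. F(pay_taxes). The claim follows.

Yes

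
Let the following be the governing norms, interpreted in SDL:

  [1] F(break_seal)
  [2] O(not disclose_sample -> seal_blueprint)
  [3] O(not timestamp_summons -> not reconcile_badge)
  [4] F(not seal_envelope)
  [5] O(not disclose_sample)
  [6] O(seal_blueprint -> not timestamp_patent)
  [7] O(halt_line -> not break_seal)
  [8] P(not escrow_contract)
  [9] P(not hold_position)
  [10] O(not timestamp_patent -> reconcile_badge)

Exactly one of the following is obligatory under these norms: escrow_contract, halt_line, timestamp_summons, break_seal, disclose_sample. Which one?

Premise 5 gives O(not disclose_sample).
Applying K to premise 2 (O(not disclose_sample -> seal_blueprint)) and O(not disclose_sample) yields O(seal_blueprint).
Applying K to premise 6 (O(seal_blueprint -> not timestamp_patent)) and O(seal_blueprint) yields O(not timestamp_patent).
From O(not timestamp_patent) and premise 10, O(not timestamp_patent -> reconcile_badge), we obtain O(reconcile_badge).
Premise 3 is O(not timestamp_summons -> not reconcile_badge); contrapositively O(reconcile_badge -> timestamp_summons). Since O(reconcile_badge) holds, K gives O(timestamp_summons).
So O(timestamp_summons) holds — timestamp_summons is obligatory. None of the other listed options is made obligatory by any chain of premises.

timestamp_summons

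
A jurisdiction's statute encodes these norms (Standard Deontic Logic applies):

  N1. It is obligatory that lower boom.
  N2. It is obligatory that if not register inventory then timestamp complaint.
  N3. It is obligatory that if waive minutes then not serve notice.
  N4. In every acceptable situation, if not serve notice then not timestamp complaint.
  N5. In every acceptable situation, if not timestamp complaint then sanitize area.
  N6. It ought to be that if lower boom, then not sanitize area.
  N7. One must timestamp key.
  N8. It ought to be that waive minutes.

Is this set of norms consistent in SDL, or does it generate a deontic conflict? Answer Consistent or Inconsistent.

Premise 1 gives O(lower_boom).
With premise 6, O(lower_boom → ¬sanitize_area), the K-axiom yields O(¬sanitize_area).
Premise 5 is O(¬timestamp_complaint → sanitize_area); contrapositively O(¬sanitize_area → timestamp_complaint). Since O(¬sanitize_area) holds, K gives O(timestamp_complaint).
The contrapositive of premise 4 (O(¬serve_notice → ¬timestamp_complaint)) is O(timestamp_complaint → serve_notice), and O(timestamp_complaint) is already established, so O(serve_notice).
The contrapositive of premise 3 (O(waive_minutes → ¬serve_notice)) is O(serve_notice → ¬waive_minutes), and O(serve_notice) is already established, so O(¬waive_minutes).
But premise 8 directly asserts O(waive_minutes).
We now have both O(¬waive_minutes) and O(waive_minutes) — waive_minutes is simultaneously obligatory and forbidden, violating the D-axiom.

Inconsistent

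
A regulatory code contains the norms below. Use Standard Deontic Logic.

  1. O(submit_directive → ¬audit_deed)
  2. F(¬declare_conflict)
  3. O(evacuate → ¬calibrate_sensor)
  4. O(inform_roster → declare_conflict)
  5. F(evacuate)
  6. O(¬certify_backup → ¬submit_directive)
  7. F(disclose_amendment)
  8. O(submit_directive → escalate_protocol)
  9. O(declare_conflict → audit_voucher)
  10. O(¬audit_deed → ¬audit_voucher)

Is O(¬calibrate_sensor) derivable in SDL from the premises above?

Premise 3 is O(evacuate → ¬calibrate_sensor), but O(evacuate) is not derivable from the premises, so it does not yield O(¬calibrate_sensor).
No other premise forces O(¬calibrate_sensor). An ideal world satisfying every premise can still have ¬calibrate_sensor false, so O(¬calibrate_sensor) is not derivable.

No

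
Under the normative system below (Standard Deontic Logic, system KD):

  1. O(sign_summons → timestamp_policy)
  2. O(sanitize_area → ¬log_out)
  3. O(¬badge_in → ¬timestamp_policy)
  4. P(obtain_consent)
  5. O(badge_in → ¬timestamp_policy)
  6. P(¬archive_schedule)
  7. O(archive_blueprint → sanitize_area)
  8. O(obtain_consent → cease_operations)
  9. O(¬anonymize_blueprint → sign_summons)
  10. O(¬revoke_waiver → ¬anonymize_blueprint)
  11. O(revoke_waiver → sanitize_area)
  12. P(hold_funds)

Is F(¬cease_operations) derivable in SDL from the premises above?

No

Premise 8 is O(obtain_consent → cease_operations), but O(obtain_consent) is not derivable from the premises (the permission P(obtain_consent) asserts only ¬O(¬obtain_consent), not O(obtain_consent)), so it does not yield O(cease_operations).
No other premise forces O(cease_operations). An ideal world satisfying every premise can still have ¬cease_operations true, so F(¬cease_operations) is not derivable.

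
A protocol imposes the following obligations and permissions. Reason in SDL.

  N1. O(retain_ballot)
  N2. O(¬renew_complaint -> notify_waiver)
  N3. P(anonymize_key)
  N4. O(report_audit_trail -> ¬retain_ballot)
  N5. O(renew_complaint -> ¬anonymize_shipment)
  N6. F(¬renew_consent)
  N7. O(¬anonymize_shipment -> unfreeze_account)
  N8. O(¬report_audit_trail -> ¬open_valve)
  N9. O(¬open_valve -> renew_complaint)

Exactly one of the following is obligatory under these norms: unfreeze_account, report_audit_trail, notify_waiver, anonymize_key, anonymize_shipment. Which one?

unfreeze_account

From premise 1 we have O(retain_ballot).
Premise 4 is O(report_audit_trail -> ¬retain_ballot); contrapositively O(retain_ballot -> ¬report_audit_trail). Since O(retain_ballot) holds, K gives O(¬report_audit_trail).
From O(¬report_audit_trail) and premise 8, O(¬report_audit_trail -> ¬open_valve), we obtain O(¬open_valve).
Premise 9 is O(¬open_valve -> renew_complaint); since O(¬open_valve), deontic closure gives O(renew_complaint).
From O(renew_complaint) and premise 5, O(renew_complaint -> ¬anonymize_shipment), we obtain O(¬anonymize_shipment).
Applying K to premise 7 (O(¬anonymize_shipment -> unfreeze_account)) and O(¬anonymize_shipment) yields O(unfreeze_account).
So O(unfreeze_account) holds — unfreeze_account is obligatory. None of the other listed options is made obligatory by any chain of premises.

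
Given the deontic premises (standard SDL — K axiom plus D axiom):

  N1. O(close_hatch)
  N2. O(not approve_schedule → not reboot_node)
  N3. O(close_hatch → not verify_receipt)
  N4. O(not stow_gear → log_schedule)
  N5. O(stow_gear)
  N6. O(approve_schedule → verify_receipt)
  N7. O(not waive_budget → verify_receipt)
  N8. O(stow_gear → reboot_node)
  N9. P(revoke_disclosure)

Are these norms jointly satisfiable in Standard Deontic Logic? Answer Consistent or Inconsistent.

Inconsistent

Premise 5 states O(stow_gear) outright.
With premise 8, O(stow_gear → reboot_node), the K-axiom yields O(reboot_node).
The contrapositive of premise 2 (O(not approve_schedule → not reboot_node)) is O(reboot_node → approve_schedule), and O(reboot_node) is already established, so O(approve_schedule).
Premise 6 is O(approve_schedule → verify_receipt); since O(approve_schedule), deontic closure gives O(verify_receipt).
The contrapositive of premise 3 (O(close_hatch → not verify_receipt)) is O(verify_receipt → not close_hatch), and O(verify_receipt) is already established, so O(not close_hatch).
But premise 1 directly asserts O(close_hatch).
We now have both O(not close_hatch) and O(close_hatch) — close_hatch is simultaneously obligatory and forbidden, violating the D-axiom.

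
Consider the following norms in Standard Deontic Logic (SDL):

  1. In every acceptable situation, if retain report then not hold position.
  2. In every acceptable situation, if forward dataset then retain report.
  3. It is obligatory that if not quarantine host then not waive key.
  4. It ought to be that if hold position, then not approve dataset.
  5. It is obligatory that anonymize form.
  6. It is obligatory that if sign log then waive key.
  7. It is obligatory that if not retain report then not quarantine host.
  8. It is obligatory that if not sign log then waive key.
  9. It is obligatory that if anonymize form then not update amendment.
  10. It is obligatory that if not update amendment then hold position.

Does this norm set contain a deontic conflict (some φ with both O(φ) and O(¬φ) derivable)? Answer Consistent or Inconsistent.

Inconsistent

Premises 6 and 8 cover both cases: O(sign_log → waive_key) and O(¬sign_log → waive_key). Since sign_log ∨ ¬sign_log is a tautology, O(waive_key) follows.
Premise 3 is O(¬quarantine_host → ¬waive_key); contrapositively O(waive_key → quarantine_host). Since O(waive_key) holds, K gives O(quarantine_host).
The contrapositive of premise 7 (O(¬retain_report → ¬quarantine_host)) is O(quarantine_host → retain_report), and O(quarantine_host) is already established, so O(retain_report).
With premise 1, O(retain_report → ¬hold_position), the K-axiom yields O(¬hold_position).
Premise 10 is O(¬update_amendment → hold_position); contrapositively O(¬hold_position → update_amendment). Since O(¬hold_position) holds, K gives O(update_amendment).
The contrapositive of premise 9 (O(anonymize_form → ¬update_amendment)) is O(update_amendment → ¬anonymize_form), and O(update_amendment) is already established, so O(¬anonymize_form).
However, premise 5 gives O(anonymize_form).
We now have both O(¬anonymize_form) and O(anonymize_form) — anonymize_form is simultaneously obligatory and forbidden, violating the D-axiom.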